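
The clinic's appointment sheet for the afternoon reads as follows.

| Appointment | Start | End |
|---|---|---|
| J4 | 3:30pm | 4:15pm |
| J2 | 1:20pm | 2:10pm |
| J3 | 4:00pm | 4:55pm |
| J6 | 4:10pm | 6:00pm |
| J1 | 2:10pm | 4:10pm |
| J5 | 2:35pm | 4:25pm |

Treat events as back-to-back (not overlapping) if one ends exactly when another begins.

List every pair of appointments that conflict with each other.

Sorted by start: J2, J1, J5, J4, J3, J6.
J1 starts exactly when J2 ends (back-to-back, no overlap) — done with J2.
J5 starts before J1 ends → J1 and J5 overlap.
J4 starts before J1 ends → J1 and J4 overlap.
J3 starts before J1 ends → J1 and J3 overlap.
J6 starts exactly when J1 ends (back-to-back, no overlap).
J4 starts before J5 ends → J5 and J4 overlap.
J3 starts before J5 ends → J5 and J3 overlap.
J6 starts before J5 ends → J5 and J6 overlap.
J3 starts before J4 ends → J4 and J3 overlap.
J6 starts before J4 ends → J4 and J6 overlap.
J6 starts before J3 ends → J3 and J6 overlap.

J1 & J3, J1 & J4, J1 & J5, J3 & J4, J3 & J5, J3 & J6, J4 & J5, J4 & J6, J5 & J6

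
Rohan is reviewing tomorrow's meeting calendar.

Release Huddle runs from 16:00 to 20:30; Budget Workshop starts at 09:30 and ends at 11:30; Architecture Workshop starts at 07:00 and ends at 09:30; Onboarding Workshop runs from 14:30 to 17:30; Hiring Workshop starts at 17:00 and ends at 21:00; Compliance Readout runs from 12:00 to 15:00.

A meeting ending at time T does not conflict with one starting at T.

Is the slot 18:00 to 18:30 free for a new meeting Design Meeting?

No — it overlaps Hiring Workshop, Release Huddle

Architecture Workshop: ends 09:30 at or before Design Meeting starts 18:00 → clear.
Budget Workshop: ends 11:30 at or before Design Meeting starts 18:00 → clear.
Compliance Readout: ends 15:00 at or before Design Meeting starts 18:00 → clear.
Onboarding Workshop: ends 17:30 at or before Design Meeting starts 18:00 → clear.
Release Huddle: starts 16:00 before Design Meeting ends 18:30, and ends 20:30 after Design Meeting starts 18:00 → overlap.
Hiring Workshop: starts 17:00 before Design Meeting ends 18:30, and ends 21:00 after Design Meeting starts 18:00 → overlap.
Design Meeting overlaps Release Huddle, Hiring Workshop.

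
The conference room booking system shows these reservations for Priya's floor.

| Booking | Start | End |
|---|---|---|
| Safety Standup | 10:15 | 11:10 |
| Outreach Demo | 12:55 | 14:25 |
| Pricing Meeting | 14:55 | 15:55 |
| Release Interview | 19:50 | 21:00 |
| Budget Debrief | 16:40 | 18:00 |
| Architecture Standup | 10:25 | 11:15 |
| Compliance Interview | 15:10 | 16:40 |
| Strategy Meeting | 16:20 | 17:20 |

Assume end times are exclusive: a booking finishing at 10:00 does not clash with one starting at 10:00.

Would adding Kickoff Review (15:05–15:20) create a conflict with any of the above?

Yes — it overlaps Compliance Interview, Pricing Meeting

Safety Standup: ends 11:10 at or before Kickoff Review starts 15:05 → clear.
Architecture Standup: ends 11:15 at or before Kickoff Review starts 15:05 → clear.
Outreach Demo: ends 14:25 at or before Kickoff Review starts 15:05 → clear.
Pricing Meeting: starts 14:55 before Kickoff Review ends 15:20, and ends 15:55 after Kickoff Review starts 15:05 → overlap.
Compliance Interview: starts 15:10 before Kickoff Review ends 15:20, and ends 16:40 after Kickoff Review starts 15:05 → overlap.
Strategy Meeting: starts 16:20 at or after Kickoff Review ends 15:20 → clear.
Budget Debrief: starts 16:40 at or after Kickoff Review ends 15:20 → clear.
Release Interview: starts 19:50 at or after Kickoff Review ends 15:20 → clear.
Kickoff Review overlaps Pricing Meeting, Compliance Interview.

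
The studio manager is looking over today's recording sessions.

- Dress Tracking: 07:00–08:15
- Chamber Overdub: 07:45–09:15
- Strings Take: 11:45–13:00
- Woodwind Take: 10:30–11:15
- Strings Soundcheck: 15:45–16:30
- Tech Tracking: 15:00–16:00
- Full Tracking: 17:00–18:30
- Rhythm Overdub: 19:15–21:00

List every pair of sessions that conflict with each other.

Chamber Overdub & Dress Tracking, Strings Soundcheck & Tech Tracking

Sorted by start: Dress Tracking, Chamber Overdub, Woodwind Take, Strings Take, Tech Tracking, Strings Soundcheck, Full Tracking, Rhythm Overdub.
Chamber Overdub starts before Dress Tracking ends → Dress Tracking and Chamber Overdub overlap.
Woodwind Take starts after Dress Tracking ends, so nothing later overlaps Dress Tracking either.
Woodwind Take starts after Chamber Overdub ends, so nothing later overlaps Chamber Overdub either.
Strings Take starts after Woodwind Take ends, so nothing later overlaps Woodwind Take either.
Tech Tracking starts after Strings Take ends, so nothing later overlaps Strings Take either.
Strings Soundcheck starts before Tech Tracking ends → Tech Tracking and Strings Soundcheck overlap.
Full Tracking starts after Tech Tracking ends, so nothing later overlaps Tech Tracking either.
Full Tracking starts after Strings Soundcheck ends, so nothing later overlaps Strings Soundcheck either.
Rhythm Overdub starts after Full Tracking ends.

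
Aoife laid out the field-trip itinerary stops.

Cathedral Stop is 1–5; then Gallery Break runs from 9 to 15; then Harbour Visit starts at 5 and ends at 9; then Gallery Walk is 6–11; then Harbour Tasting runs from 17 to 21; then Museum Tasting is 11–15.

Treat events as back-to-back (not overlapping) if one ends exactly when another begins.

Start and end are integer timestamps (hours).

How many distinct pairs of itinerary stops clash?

Check each pair: they overlap iff neither finishes before the other starts.
Sorted by start: Cathedral Stop, Harbour Visit, Gallery Walk, Gallery Break, Museum Tasting, Harbour Tasting.
Harbour Visit starts exactly when Cathedral Stop ends (back-to-back, no overlap), so nothing later overlaps Cathedral Stop either.
Gallery Walk starts before Harbour Visit ends → Harbour Visit and Gallery Walk overlap.
Gallery Break starts exactly when Harbour Visit ends (back-to-back, no overlap), so nothing later overlaps Harbour Visit either.
Gallery Break starts before Gallery Walk ends → Gallery Walk and Gallery Break overlap.
Museum Tasting starts exactly when Gallery Walk ends (back-to-back, no overlap), so nothing later overlaps Gallery Walk either.
Museum Tasting starts before Gallery Break ends → Gallery Break and Museum Tasting overlap.
Harbour Tasting starts after Gallery Break ends.
Harbour Tasting starts after Museum Tasting ends.
Overlapping pairs: Gallery Break & Gallery Walk, Gallery Break & Museum Tasting, Gallery Walk & Harbour Visit — 3 in total.

3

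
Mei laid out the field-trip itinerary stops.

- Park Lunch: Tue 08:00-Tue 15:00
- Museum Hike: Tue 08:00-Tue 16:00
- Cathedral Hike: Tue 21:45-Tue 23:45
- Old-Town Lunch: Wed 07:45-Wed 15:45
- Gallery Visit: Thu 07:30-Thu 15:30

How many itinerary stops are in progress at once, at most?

2

Sweep the timeline, counting +1 at each start and −1 at each end (ends before starts at a tie):
Tue 08:00 start Museum Hike → 1
Tue 08:00 start Park Lunch → 2
Tue 15:00 end Park Lunch → 1
Tue 16:00 end Museum Hike → 0
Tue 21:45 start Cathedral Hike → 1
Tue 23:45 end Cathedral Hike → 0
Wed 07:45 start Old-Town Lunch → 1
Wed 15:45 end Old-Town Lunch → 0
Thu 07:30 start Gallery Visit → 1
Thu 15:30 end Gallery Visit → 0
Peak is 2, at Tue 08:00 (Museum Hike, Park Lunch).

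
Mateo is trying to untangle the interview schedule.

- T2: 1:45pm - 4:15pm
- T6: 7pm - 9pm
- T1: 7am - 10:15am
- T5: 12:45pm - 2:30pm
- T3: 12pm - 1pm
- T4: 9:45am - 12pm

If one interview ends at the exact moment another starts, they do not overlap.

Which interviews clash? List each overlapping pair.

Sorted by start: T1, T4, T3, T5, T2, T6.
T4 starts before T1 ends → T1 and T4 overlap.
T3 starts after T1 ends, so T1 has no further overlaps.
T3 starts exactly when T4 ends (back-to-back, no overlap), so T4 has no further overlaps.
T5 starts before T3 ends → T3 and T5 overlap.
T2 starts after T3 ends, so T3 has no further overlaps.
T2 starts before T5 ends → T5 and T2 overlap.
T6 starts after T5 ends.
T6 starts after T2 ends.

T1 & T4, T2 & T5, T3 & T5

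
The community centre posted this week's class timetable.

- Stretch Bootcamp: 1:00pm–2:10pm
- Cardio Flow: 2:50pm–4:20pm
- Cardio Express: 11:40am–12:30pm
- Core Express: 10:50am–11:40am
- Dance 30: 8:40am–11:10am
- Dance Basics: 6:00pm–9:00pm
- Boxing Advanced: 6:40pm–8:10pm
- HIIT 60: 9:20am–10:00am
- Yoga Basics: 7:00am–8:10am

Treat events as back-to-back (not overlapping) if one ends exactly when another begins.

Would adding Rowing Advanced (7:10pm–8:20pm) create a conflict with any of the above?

Yes — it overlaps Boxing Advanced, Dance Basics

Yoga Basics: ends 8:10am at or before Rowing Advanced starts 7:10pm → clear.
Dance 30: ends 11:10am at or before Rowing Advanced starts 7:10pm → clear.
HIIT 60: ends 10:00am at or before Rowing Advanced starts 7:10pm → clear.
Core Express: ends 11:40am at or before Rowing Advanced starts 7:10pm → clear.
Cardio Express: ends 12:30pm at or before Rowing Advanced starts 7:10pm → clear.
Stretch Bootcamp: ends 2:10pm at or before Rowing Advanced starts 7:10pm → clear.
Cardio Flow: ends 4:20pm at or before Rowing Advanced starts 7:10pm → clear.
Dance Basics: starts 6:00pm before Rowing Advanced ends 8:20pm, and ends 9:00pm after Rowing Advanced starts 7:10pm → overlap.
Boxing Advanced: starts 6:40pm before Rowing Advanced ends 8:20pm, and ends 8:10pm after Rowing Advanced starts 7:10pm → overlap.
Rowing Advanced overlaps Dance Basics, Boxing Advanced.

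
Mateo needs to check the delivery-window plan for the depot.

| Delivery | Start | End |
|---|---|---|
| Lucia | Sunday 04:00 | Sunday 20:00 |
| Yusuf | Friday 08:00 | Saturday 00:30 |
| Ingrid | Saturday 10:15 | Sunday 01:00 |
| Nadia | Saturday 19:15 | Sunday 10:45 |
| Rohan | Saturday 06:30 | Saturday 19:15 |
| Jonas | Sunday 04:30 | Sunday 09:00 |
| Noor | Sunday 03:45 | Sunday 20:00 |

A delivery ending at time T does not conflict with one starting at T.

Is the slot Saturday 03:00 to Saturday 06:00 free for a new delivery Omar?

Yes — the slot is free

Yusuf: ends Saturday 00:30 at or before Omar starts Saturday 03:00 → clear.
Rohan: starts Saturday 06:30 at or after Omar ends Saturday 06:00 → clear.
Ingrid: starts Saturday 10:15 at or after Omar ends Saturday 06:00 → clear.
Nadia: starts Saturday 19:15 at or after Omar ends Saturday 06:00 → clear.
Noor: starts Sunday 03:45 at or after Omar ends Saturday 06:00 → clear.
Lucia: starts Sunday 04:00 at or after Omar ends Saturday 06:00 → clear.
Jonas: starts Sunday 04:30 at or after Omar ends Saturday 06:00 → clear.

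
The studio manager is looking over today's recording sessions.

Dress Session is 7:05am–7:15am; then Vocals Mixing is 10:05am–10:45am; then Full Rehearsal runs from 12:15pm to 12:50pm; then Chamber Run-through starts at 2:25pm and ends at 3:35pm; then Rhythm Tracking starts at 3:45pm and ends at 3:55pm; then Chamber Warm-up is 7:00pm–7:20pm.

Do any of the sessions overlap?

Sorted by start: Dress Session, Vocals Mixing, Full Rehearsal, Chamber Run-through, Rhythm Tracking, Chamber Warm-up.
Vocals Mixing starts after Dress Session ends, so nothing later overlaps Dress Session either.
Full Rehearsal starts after Vocals Mixing ends, so nothing later overlaps Vocals Mixing either.
Chamber Run-through starts after Full Rehearsal ends, so nothing later overlaps Full Rehearsal either.
Rhythm Tracking starts after Chamber Run-through ends, so nothing later overlaps Chamber Run-through either.
Chamber Warm-up starts after Rhythm Tracking ends.
Every pair is clear; the schedule has no overlaps.

No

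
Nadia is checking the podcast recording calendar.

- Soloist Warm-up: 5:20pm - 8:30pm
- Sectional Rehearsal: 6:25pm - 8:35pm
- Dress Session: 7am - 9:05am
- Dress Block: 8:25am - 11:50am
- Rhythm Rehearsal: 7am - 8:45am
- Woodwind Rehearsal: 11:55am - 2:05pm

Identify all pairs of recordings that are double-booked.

Dress Block & Dress Session, Dress Block & Rhythm Rehearsal, Dress Session & Rhythm Rehearsal, Sectional Rehearsal & Soloist Warm-up

Sorted by start: Dress Session, Rhythm Rehearsal, Dress Block, Woodwind Rehearsal, Soloist Warm-up, Sectional Rehearsal.
Rhythm Rehearsal starts before Dress Session ends → Dress Session and Rhythm Rehearsal overlap.
Dress Block starts before Dress Session ends → Dress Session and Dress Block overlap.
Woodwind Rehearsal starts after Dress Session ends, so nothing later overlaps Dress Session either.
Dress Block starts before Rhythm Rehearsal ends → Rhythm Rehearsal and Dress Block overlap.
Woodwind Rehearsal starts after Rhythm Rehearsal ends, so nothing later overlaps Rhythm Rehearsal either.
Woodwind Rehearsal starts after Dress Block ends, so nothing later overlaps Dress Block either.
Soloist Warm-up starts after Woodwind Rehearsal ends, so nothing later overlaps Woodwind Rehearsal either.
Sectional Rehearsal starts before Soloist Warm-up ends → Soloist Warm-up and Sectional Rehearsal overlap.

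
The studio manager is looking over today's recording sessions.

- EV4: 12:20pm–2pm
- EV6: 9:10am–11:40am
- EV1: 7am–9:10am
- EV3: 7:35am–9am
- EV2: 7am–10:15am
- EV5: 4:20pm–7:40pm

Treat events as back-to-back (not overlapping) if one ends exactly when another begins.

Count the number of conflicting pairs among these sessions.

Sorted by start: EV1, EV2, EV3, EV6, EV4, EV5.
EV2 starts before EV1 ends → EV1 and EV2 overlap.
EV3 starts before EV1 ends → EV1 and EV3 overlap.
EV6 starts exactly when EV1 ends (back-to-back, no overlap) — done with EV1.
EV3 starts before EV2 ends → EV2 and EV3 overlap.
EV6 starts before EV2 ends → EV2 and EV6 overlap.
EV4 starts after EV2 ends — done with EV2.
EV6 starts after EV3 ends — done with EV3.
EV4 starts after EV6 ends — done with EV6.
EV5 starts after EV4 ends.
Overlapping pairs: EV1 & EV2, EV1 & EV3, EV2 & EV3, EV2 & EV6 — 4 in total.

4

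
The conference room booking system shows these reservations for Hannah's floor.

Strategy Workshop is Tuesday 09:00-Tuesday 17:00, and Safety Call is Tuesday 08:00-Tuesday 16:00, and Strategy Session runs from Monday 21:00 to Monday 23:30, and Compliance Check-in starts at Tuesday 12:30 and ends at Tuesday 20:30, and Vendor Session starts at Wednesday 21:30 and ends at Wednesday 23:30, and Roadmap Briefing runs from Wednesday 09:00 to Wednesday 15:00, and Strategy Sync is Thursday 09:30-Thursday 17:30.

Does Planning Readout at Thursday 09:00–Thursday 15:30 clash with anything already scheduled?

Strategy Session: ends Monday 23:30 at or before Planning Readout starts Thursday 09:00 → clear.
Safety Call: ends Tuesday 16:00 at or before Planning Readout starts Thursday 09:00 → clear.
Strategy Workshop: ends Tuesday 17:00 at or before Planning Readout starts Thursday 09:00 → clear.
Compliance Check-in: ends Tuesday 20:30 at or before Planning Readout starts Thursday 09:00 → clear.
Roadmap Briefing: ends Wednesday 15:00 at or before Planning Readout starts Thursday 09:00 → clear.
Vendor Session: ends Wednesday 23:30 at or before Planning Readout starts Thursday 09:00 → clear.
Strategy Sync: starts Thursday 09:30 before Planning Readout ends Thursday 15:30, and ends Thursday 17:30 after Planning Readout starts Thursday 09:00 → overlap.
Planning Readout overlaps Strategy Sync.

Yes — it overlaps Strategy Sync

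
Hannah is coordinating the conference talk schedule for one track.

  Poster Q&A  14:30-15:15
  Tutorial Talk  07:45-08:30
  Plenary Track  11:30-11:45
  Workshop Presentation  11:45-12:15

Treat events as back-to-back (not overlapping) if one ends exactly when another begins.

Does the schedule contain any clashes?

No

Two intervals overlap when each starts before the other ends.
Sorted by start: Tutorial Talk, Plenary Track, Workshop Presentation, Poster Q&A.
Plenary Track starts after Tutorial Talk ends; Tutorial Talk is clear from here.
Workshop Presentation starts exactly when Plenary Track ends (back-to-back, no overlap); Plenary Track is clear from here.
Poster Q&A starts after Workshop Presentation ends.
Every pair is clear; the schedule has no overlaps.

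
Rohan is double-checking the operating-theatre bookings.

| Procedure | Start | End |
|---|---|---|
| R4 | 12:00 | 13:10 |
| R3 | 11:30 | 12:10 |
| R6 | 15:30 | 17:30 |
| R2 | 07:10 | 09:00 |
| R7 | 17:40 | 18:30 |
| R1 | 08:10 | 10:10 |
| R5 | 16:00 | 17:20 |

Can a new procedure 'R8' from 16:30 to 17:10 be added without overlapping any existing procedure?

R2: ends 09:00 at or before R8 starts 16:30 → clear.
R1: ends 10:10 at or before R8 starts 16:30 → clear.
R3: ends 12:10 at or before R8 starts 16:30 → clear.
R4: ends 13:10 at or before R8 starts 16:30 → clear.
R6: starts 15:30 before R8 ends 17:10, and ends 17:30 after R8 starts 16:30 → overlap.
R5: starts 16:00 before R8 ends 17:10, and ends 17:20 after R8 starts 16:30 → overlap.
R7: starts 17:40 at or after R8 ends 17:10 → clear.
R8 overlaps R5, R6.

No — it overlaps R5, R6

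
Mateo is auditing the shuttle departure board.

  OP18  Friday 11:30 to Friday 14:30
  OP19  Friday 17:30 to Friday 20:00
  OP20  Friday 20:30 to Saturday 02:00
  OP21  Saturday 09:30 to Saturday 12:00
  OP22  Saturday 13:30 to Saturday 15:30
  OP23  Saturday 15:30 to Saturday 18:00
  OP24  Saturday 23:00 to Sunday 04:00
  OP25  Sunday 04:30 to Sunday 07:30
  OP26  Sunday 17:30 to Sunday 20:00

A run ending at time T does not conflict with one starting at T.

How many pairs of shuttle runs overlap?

Sorted by start: OP18, OP19, OP20, OP21, OP22, OP23, OP24, OP25, OP26.
OP19 starts after OP18 ends, so OP18 has no further overlaps.
OP20 starts after OP19 ends, so OP19 has no further overlaps.
OP21 starts after OP20 ends, so OP20 has no further overlaps.
OP22 starts after OP21 ends, so OP21 has no further overlaps.
OP23 starts exactly when OP22 ends (back-to-back, no overlap), so OP22 has no further overlaps.
OP24 starts after OP23 ends, so OP23 has no further overlaps.
OP25 starts after OP24 ends, so OP24 has no further overlaps.
OP26 starts after OP25 ends.
No pair overlaps.

0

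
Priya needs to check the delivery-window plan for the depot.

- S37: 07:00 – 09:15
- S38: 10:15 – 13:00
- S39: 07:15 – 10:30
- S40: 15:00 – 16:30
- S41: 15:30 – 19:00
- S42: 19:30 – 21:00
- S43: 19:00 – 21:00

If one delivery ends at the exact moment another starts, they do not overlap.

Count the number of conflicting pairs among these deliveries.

Sorted by start: S37, S39, S38, S40, S41, S43, S42.
S39 starts before S37 ends → S37 and S39 overlap.
S38 starts after S37 ends, so nothing later overlaps S37 either.
S38 starts before S39 ends → S39 and S38 overlap.
S40 starts after S39 ends, so nothing later overlaps S39 either.
S40 starts after S38 ends, so nothing later overlaps S38 either.
S41 starts before S40 ends → S40 and S41 overlap.
S43 starts after S40 ends, so nothing later overlaps S40 either.
S43 starts exactly when S41 ends (back-to-back, no overlap), so nothing later overlaps S41 either.
S42 starts before S43 ends → S43 and S42 overlap.
Overlapping pairs: S37 & S39, S38 & S39, S40 & S41, S42 & S43 — 4 in total.

4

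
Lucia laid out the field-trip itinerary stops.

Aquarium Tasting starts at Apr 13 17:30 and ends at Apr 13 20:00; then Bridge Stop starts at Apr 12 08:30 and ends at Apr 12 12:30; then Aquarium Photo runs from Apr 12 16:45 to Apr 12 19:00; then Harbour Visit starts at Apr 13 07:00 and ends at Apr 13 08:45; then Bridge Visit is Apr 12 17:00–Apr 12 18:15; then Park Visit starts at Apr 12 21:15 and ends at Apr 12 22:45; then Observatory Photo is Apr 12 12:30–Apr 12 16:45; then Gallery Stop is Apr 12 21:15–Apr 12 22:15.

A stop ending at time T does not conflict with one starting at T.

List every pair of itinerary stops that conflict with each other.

Aquarium Photo & Bridge Visit, Gallery Stop & Park Visit

Sorted by start: Bridge Stop, Observatory Photo, Aquarium Photo, Bridge Visit, Park Visit, Gallery Stop, Harbour Visit, Aquarium Tasting.
Observatory Photo starts exactly when Bridge Stop ends (back-to-back, no overlap), so Bridge Stop has no further overlaps.
Aquarium Photo starts exactly when Observatory Photo ends (back-to-back, no overlap), so Observatory Photo has no further overlaps.
Bridge Visit starts before Aquarium Photo ends → Aquarium Photo and Bridge Visit overlap.
Park Visit starts after Aquarium Photo ends, so Aquarium Photo has no further overlaps.
Park Visit starts after Bridge Visit ends, so Bridge Visit has no further overlaps.
Gallery Stop starts before Park Visit ends → Park Visit and Gallery Stop overlap.
Harbour Visit starts after Park Visit ends, so Park Visit has no further overlaps.
Harbour Visit starts after Gallery Stop ends, so Gallery Stop has no further overlaps.
Aquarium Tasting starts after Harbour Visit ends.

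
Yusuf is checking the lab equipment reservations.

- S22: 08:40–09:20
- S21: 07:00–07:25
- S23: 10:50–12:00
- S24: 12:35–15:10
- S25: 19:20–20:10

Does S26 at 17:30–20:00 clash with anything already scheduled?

Yes — it overlaps S25

S21: ends 07:25 at or before S26 starts 17:30 → clear.
S22: ends 09:20 at or before S26 starts 17:30 → clear.
S23: ends 12:00 at or before S26 starts 17:30 → clear.
S24: ends 15:10 at or before S26 starts 17:30 → clear.
S25: starts 19:20 before S26 ends 20:00, and ends 20:10 after S26 starts 17:30 → overlap.
S26 overlaps S25.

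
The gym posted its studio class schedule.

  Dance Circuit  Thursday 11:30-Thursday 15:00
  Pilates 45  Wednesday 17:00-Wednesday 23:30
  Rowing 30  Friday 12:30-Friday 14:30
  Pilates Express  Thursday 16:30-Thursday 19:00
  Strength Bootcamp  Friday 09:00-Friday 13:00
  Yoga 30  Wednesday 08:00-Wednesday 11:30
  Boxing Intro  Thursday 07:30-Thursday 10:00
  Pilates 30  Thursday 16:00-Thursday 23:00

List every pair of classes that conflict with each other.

Pilates 30 & Pilates Express, Rowing 30 & Strength Bootcamp

Sorted by start: Yoga 30, Pilates 45, Boxing Intro, Dance Circuit, Pilates 30, Pilates Express, Strength Bootcamp, Rowing 30.
Pilates 45 starts after Yoga 30 ends — done with Yoga 30.
Boxing Intro starts after Pilates 45 ends — done with Pilates 45.
Dance Circuit starts after Boxing Intro ends — done with Boxing Intro.
Pilates 30 starts after Dance Circuit ends — done with Dance Circuit.
Pilates Express starts before Pilates 30 ends → Pilates 30 and Pilates Express overlap.
Strength Bootcamp starts after Pilates 30 ends — done with Pilates 30.
Strength Bootcamp starts after Pilates Express ends — done with Pilates Express.
Rowing 30 starts before Strength Bootcamp ends → Strength Bootcamp and Rowing 30 overlap.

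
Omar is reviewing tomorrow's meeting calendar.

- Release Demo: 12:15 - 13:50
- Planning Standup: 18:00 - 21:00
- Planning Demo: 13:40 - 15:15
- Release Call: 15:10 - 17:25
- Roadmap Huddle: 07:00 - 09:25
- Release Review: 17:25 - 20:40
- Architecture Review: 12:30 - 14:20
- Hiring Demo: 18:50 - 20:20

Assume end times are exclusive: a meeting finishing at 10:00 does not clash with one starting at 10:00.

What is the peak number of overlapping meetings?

3

Walk through starts and ends in time order (an end at T is processed before a start at T):
07:00 start Roadmap Huddle → 1
09:25 end Roadmap Huddle → 0
12:15 start Release Demo → 1
12:30 start Architecture Review → 2
13:40 start Planning Demo → 3
13:50 end Release Demo → 2
14:20 end Architecture Review → 1
15:10 start Release Call → 2
15:15 end Planning Demo → 1
17:25 end Release Call → 0
17:25 start Release Review → 1
18:00 start Planning Standup → 2
18:50 start Hiring Demo → 3
20:20 end Hiring Demo → 2
20:40 end Release Review → 1
21:00 end Planning Standup → 0
Peak is 3, at 13:40 (Architecture Review, Planning Demo, Release Demo).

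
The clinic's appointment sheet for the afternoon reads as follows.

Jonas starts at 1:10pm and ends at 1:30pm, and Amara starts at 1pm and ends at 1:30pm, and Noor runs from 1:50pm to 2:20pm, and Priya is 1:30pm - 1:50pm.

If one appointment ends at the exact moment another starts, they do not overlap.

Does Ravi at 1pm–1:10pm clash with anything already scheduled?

Yes — it overlaps Amara

Amara: starts 1pm before Ravi ends 1:10pm, and ends 1:30pm after Ravi starts 1pm → overlap.
Jonas: starts 1:10pm at or after Ravi ends 1:10pm → clear.
Priya: starts 1:30pm at or after Ravi ends 1:10pm → clear.
Noor: starts 1:50pm at or after Ravi ends 1:10pm → clear.
Ravi overlaps Amara.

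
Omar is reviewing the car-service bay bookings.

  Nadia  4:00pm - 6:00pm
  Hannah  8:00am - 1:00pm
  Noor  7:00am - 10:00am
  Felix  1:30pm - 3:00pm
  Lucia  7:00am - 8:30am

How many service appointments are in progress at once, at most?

Walk through starts and ends in time order (an end at T is processed before a start at T):
7:00am start Lucia → 1
7:00am start Noor → 2
8:00am start Hannah → 3
8:30am end Lucia → 2
10:00am end Noor → 1
1:00pm end Hannah → 0
1:30pm start Felix → 1
3:00pm end Felix → 0
4:00pm start Nadia → 1
6:00pm end Nadia → 0
Peak is 3, at 8:00am (Hannah, Lucia, Noor).

3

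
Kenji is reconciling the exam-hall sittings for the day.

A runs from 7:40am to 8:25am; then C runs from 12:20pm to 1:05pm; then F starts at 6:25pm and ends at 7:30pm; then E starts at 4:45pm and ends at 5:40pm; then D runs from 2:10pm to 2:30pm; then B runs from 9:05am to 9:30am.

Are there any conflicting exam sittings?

No

Sorted by start: A, B, C, D, E, F.
B starts after A ends, so nothing later overlaps A either.
C starts after B ends, so nothing later overlaps B either.
D starts after C ends, so nothing later overlaps C either.
E starts after D ends, so nothing later overlaps D either.
F starts after E ends.
Every pair is clear; the schedule has no overlaps.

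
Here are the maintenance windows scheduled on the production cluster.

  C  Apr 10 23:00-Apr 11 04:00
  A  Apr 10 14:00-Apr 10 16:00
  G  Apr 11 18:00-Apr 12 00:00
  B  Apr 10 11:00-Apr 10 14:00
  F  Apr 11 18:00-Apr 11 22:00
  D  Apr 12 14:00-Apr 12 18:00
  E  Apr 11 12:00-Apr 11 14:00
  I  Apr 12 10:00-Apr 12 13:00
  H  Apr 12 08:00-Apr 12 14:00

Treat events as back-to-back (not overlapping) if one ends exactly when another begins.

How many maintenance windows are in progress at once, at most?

2

Walk through starts and ends in time order (an end at T is processed before a start at T):
Apr 10 11:00 start B → 1
Apr 10 14:00 end B → 0
Apr 10 14:00 start A → 1
Apr 10 16:00 end A → 0
Apr 10 23:00 start C → 1
Apr 11 04:00 end C → 0
Apr 11 12:00 start E → 1
Apr 11 14:00 end E → 0
Apr 11 18:00 start F → 1
Apr 11 18:00 start G → 2
Apr 11 22:00 end F → 1
Apr 12 00:00 end G → 0
Apr 12 08:00 start H → 1
Apr 12 10:00 start I → 2
Apr 12 13:00 end I → 1
Apr 12 14:00 end H → 0
Apr 12 14:00 start D → 1
Apr 12 18:00 end D → 0
Peak is 2, at Apr 11 18:00 (F, G).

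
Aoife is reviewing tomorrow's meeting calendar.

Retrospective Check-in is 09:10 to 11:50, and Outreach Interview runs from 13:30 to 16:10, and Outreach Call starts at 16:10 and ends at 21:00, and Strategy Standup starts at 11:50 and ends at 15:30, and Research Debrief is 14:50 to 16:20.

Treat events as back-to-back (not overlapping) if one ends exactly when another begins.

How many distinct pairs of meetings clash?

4

Two intervals overlap when each starts before the other ends.
Sorted by start: Retrospective Check-in, Strategy Standup, Outreach Interview, Research Debrief, Outreach Call.
Strategy Standup starts exactly when Retrospective Check-in ends (back-to-back, no overlap), so Retrospective Check-in has no further overlaps.
Outreach Interview starts before Strategy Standup ends → Strategy Standup and Outreach Interview overlap.
Research Debrief starts before Strategy Standup ends → Strategy Standup and Research Debrief overlap.
Outreach Call starts after Strategy Standup ends.
Research Debrief starts before Outreach Interview ends → Outreach Interview and Research Debrief overlap.
Outreach Call starts exactly when Outreach Interview ends (back-to-back, no overlap).
Outreach Call starts before Research Debrief ends → Research Debrief and Outreach Call overlap.
Overlapping pairs: Outreach Call & Research Debrief, Outreach Interview & Research Debrief, Outreach Interview & Strategy Standup, Research Debrief & Strategy Standup — 4 in total.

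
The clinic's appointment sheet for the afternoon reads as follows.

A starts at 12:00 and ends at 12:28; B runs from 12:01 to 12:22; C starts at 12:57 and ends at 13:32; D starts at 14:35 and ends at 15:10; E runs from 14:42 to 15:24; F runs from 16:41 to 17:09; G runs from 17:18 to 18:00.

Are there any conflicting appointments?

Yes

Sorted by start: A, B, C, D, E, F, G.
B starts before A ends → A and B overlap.
That's a conflict, so the schedule is not conflict-free.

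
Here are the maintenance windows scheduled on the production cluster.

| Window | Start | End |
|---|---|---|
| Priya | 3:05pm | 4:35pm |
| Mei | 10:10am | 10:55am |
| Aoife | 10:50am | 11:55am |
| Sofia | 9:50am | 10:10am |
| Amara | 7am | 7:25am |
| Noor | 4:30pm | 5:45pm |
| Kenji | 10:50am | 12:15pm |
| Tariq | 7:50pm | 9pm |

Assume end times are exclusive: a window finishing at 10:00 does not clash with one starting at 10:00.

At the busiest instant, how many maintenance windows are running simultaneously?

3

Sweep the timeline, counting +1 at each start and −1 at each end (ends before starts at a tie):
7am start Amara → 1
7:25am end Amara → 0
9:50am start Sofia → 1
10:10am end Sofia → 0
10:10am start Mei → 1
10:50am start Aoife → 2
10:50am start Kenji → 3
10:55am end Mei → 2
11:55am end Aoife → 1
12:15pm end Kenji → 0
3:05pm start Priya → 1
4:30pm start Noor → 2
4:35pm end Priya → 1
5:45pm end Noor → 0
7:50pm start Tariq → 1
9pm end Tariq → 0
Peak is 3, at 10:50am (Aoife, Kenji, Mei).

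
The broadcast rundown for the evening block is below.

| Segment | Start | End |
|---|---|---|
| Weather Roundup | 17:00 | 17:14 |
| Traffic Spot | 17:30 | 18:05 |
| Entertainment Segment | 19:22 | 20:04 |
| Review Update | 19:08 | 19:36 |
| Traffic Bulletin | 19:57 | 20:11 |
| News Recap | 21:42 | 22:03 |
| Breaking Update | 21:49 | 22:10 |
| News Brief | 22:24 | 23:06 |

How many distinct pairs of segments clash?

3

Sorted by start: Weather Roundup, Traffic Spot, Review Update, Entertainment Segment, Traffic Bulletin, News Recap, Breaking Update, News Brief.
Traffic Spot starts after Weather Roundup ends; Weather Roundup is clear from here.
Review Update starts after Traffic Spot ends; Traffic Spot is clear from here.
Entertainment Segment starts before Review Update ends → Review Update and Entertainment Segment overlap.
Traffic Bulletin starts after Review Update ends; Review Update is clear from here.
Traffic Bulletin starts before Entertainment Segment ends → Entertainment Segment and Traffic Bulletin overlap.
News Recap starts after Entertainment Segment ends; Entertainment Segment is clear from here.
News Recap starts after Traffic Bulletin ends; Traffic Bulletin is clear from here.
Breaking Update starts before News Recap ends → News Recap and Breaking Update overlap.
News Brief starts after News Recap ends.
News Brief starts after Breaking Update ends.
Overlapping pairs: Breaking Update & News Recap, Entertainment Segment & Review Update, Entertainment Segment & Traffic Bulletin — 3 in total.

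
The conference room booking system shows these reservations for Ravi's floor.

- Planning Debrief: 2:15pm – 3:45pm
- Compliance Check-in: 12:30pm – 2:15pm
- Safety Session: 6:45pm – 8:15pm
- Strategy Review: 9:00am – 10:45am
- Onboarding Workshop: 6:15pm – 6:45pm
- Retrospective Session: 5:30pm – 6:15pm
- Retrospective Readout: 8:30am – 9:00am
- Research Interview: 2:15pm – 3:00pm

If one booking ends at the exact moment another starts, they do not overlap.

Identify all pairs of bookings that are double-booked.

Sorted by start: Retrospective Readout, Strategy Review, Compliance Check-in, Planning Debrief, Research Interview, Retrospective Session, Onboarding Workshop, Safety Session.
Strategy Review starts exactly when Retrospective Readout ends (back-to-back, no overlap), so Retrospective Readout has no further overlaps.
Compliance Check-in starts after Strategy Review ends, so Strategy Review has no further overlaps.
Planning Debrief starts exactly when Compliance Check-in ends (back-to-back, no overlap), so Compliance Check-in has no further overlaps.
Research Interview starts before Planning Debrief ends → Planning Debrief and Research Interview overlap.
Retrospective Session starts after Planning Debrief ends, so Planning Debrief has no further overlaps.
Retrospective Session starts after Research Interview ends, so Research Interview has no further overlaps.
Onboarding Workshop starts exactly when Retrospective Session ends (back-to-back, no overlap), so Retrospective Session has no further overlaps.
Safety Session starts exactly when Onboarding Workshop ends (back-to-back, no overlap).

Planning Debrief & Research Interview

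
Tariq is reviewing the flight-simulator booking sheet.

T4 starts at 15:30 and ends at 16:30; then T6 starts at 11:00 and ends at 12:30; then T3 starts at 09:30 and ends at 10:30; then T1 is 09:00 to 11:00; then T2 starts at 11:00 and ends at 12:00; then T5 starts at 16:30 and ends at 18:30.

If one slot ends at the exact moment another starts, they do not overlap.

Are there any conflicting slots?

Yes

Sorted by start: T1, T3, T2, T6, T4, T5.
T3 starts before T1 ends → T1 and T3 overlap.
That's a conflict, so the schedule is not conflict-free.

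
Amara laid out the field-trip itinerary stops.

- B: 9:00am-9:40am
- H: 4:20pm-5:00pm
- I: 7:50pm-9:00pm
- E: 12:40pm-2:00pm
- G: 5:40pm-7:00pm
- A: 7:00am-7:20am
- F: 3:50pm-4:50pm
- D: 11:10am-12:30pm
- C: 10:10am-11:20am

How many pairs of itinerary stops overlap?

2

Check each pair: they overlap iff neither finishes before the other starts.
Sorted by start: A, B, C, D, E, F, H, G, I.
B starts after A ends, so A has no further overlaps.
C starts after B ends, so B has no further overlaps.
D starts before C ends → C and D overlap.
E starts after C ends, so C has no further overlaps.
E starts after D ends, so D has no further overlaps.
F starts after E ends, so E has no further overlaps.
H starts before F ends → F and H overlap.
G starts after F ends, so F has no further overlaps.
G starts after H ends, so H has no further overlaps.
I starts after G ends.
Overlapping pairs: C & D, F & H — 2 in total.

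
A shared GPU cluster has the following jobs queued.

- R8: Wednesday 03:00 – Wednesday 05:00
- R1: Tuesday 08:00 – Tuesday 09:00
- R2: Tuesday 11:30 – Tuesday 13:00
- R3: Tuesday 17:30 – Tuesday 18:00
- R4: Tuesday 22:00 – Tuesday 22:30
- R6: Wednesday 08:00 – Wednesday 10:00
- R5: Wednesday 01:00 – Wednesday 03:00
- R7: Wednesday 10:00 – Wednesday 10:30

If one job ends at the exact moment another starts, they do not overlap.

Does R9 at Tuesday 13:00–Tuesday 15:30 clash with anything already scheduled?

R1: ends Tuesday 09:00 at or before R9 starts Tuesday 13:00 → clear.
R2: ends Tuesday 13:00 at or before R9 starts Tuesday 13:00 → clear.
R3: starts Tuesday 17:30 at or after R9 ends Tuesday 15:30 → clear.
R4: starts Tuesday 22:00 at or after R9 ends Tuesday 15:30 → clear.
R5: starts Wednesday 01:00 at or after R9 ends Tuesday 15:30 → clear.
R8: starts Wednesday 03:00 at or after R9 ends Tuesday 15:30 → clear.
R6: starts Wednesday 08:00 at or after R9 ends Tuesday 15:30 → clear.
R7: starts Wednesday 10:00 at or after R9 ends Tuesday 15:30 → clear.

No — it doesn't clash with anything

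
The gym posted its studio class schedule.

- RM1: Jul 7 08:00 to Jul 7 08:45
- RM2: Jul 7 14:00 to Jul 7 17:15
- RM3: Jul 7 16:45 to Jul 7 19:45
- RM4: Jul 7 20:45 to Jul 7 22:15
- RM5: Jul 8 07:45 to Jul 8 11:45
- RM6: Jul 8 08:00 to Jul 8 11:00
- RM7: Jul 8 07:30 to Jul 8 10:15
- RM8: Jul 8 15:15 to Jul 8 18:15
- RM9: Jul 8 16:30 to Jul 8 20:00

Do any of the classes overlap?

Check each pair: they overlap iff neither finishes before the other starts.
Sorted by start: RM1, RM2, RM3, RM4, RM7, RM5, RM6, RM8, RM9.
RM2 starts after RM1 ends, so nothing later overlaps RM1 either.
RM3 starts before RM2 ends → RM2 and RM3 overlap.
That's a conflict, so the schedule is not conflict-free.

Yes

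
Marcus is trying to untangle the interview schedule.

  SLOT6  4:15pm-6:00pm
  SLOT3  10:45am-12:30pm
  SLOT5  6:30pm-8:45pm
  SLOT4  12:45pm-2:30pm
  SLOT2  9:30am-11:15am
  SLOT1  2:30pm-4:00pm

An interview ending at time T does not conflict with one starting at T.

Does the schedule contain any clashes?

Sorted by start: SLOT2, SLOT3, SLOT4, SLOT1, SLOT6, SLOT5.
SLOT3 starts before SLOT2 ends → SLOT2 and SLOT3 overlap.
That's a conflict, so the schedule is not conflict-free.

Yes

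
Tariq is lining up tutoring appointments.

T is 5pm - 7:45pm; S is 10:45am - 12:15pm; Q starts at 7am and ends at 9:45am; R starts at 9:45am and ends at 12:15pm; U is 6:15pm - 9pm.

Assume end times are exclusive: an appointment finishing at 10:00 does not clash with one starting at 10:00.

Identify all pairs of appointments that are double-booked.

Check each pair: they overlap iff neither finishes before the other starts.
Sorted by start: Q, R, S, T, U.
R starts exactly when Q ends (back-to-back, no overlap) — done with Q.
S starts before R ends → R and S overlap.
T starts after R ends — done with R.
T starts after S ends — done with S.
U starts before T ends → T and U overlap.

R & S, T & U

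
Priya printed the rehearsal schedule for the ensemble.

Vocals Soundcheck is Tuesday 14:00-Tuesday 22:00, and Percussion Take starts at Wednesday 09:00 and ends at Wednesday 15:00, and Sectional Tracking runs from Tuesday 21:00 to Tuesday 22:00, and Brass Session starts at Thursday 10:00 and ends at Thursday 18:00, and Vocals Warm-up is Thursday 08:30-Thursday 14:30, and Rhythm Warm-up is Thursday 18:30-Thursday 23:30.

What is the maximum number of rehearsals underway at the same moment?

2

Sort all start/end points and keep a running count:
Tuesday 14:00 start Vocals Soundcheck → 1
Tuesday 21:00 start Sectional Tracking → 2
Tuesday 22:00 end Sectional Tracking → 1
Tuesday 22:00 end Vocals Soundcheck → 0
Wednesday 09:00 start Percussion Take → 1
Wednesday 15:00 end Percussion Take → 0
Thursday 08:30 start Vocals Warm-up → 1
Thursday 10:00 start Brass Session → 2
Thursday 14:30 end Vocals Warm-up → 1
Thursday 18:00 end Brass Session → 0
Thursday 18:30 start Rhythm Warm-up → 1
Thursday 23:30 end Rhythm Warm-up → 0
Peak is 2, at Tuesday 21:00 (Sectional Tracking, Vocals Soundcheck).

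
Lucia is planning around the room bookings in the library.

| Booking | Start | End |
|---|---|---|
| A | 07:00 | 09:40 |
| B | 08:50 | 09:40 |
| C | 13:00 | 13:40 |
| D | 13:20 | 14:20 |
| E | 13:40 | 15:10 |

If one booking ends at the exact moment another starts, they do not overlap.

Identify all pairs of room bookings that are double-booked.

Check each pair: they overlap iff neither finishes before the other starts.
Sorted by start: A, B, C, D, E.
B starts before A ends → A and B overlap.
C starts after A ends, so A has no further overlaps.
C starts after B ends, so B has no further overlaps.
D starts before C ends → C and D overlap.
E starts exactly when C ends (back-to-back, no overlap).
E starts before D ends → D and E overlap.

A & B, C & D, D & E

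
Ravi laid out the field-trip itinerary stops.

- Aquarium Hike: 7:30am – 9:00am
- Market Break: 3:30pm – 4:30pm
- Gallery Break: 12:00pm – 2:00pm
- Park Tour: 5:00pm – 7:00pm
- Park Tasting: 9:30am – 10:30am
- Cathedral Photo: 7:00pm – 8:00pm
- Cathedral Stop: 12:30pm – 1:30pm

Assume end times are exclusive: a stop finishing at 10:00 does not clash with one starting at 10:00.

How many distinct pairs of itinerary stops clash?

Check each pair: they overlap iff neither finishes before the other starts.
Sorted by start: Aquarium Hike, Park Tasting, Gallery Break, Cathedral Stop, Market Break, Park Tour, Cathedral Photo.
Park Tasting starts after Aquarium Hike ends — done with Aquarium Hike.
Gallery Break starts after Park Tasting ends — done with Park Tasting.
Cathedral Stop starts before Gallery Break ends → Gallery Break and Cathedral Stop overlap.
Market Break starts after Gallery Break ends — done with Gallery Break.
Market Break starts after Cathedral Stop ends — done with Cathedral Stop.
Park Tour starts after Market Break ends — done with Market Break.
Cathedral Photo starts exactly when Park Tour ends (back-to-back, no overlap).
Overlapping pairs: Cathedral Stop & Gallery Break — 1 in total.

1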